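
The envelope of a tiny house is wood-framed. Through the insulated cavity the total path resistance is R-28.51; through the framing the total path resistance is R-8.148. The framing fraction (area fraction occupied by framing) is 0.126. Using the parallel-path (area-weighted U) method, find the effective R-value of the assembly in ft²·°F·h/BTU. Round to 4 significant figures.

21.68 ft²·°F·h/BTU

U_eff = 0.874/28.51 + 0.126/8.148 = 0.030656 + 0.015464 = 0.04612
R_eff = 1/U_eff = 21.683 ft²·°F·h/BTU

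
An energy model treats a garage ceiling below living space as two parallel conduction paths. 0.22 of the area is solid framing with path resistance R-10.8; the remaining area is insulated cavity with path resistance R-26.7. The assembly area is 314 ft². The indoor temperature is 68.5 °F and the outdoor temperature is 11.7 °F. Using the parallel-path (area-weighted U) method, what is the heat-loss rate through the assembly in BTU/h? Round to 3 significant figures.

884 BTU/h

U_eff = 0.78/26.7 + 0.22/10.8 = 0.02921 + 0.02037 = 0.04958
R_eff = 1/U_eff = 20.17 ft²·°F·h/BTU
Q = 314 × (68.5 − 11.7) / 20.17 = 884.3 BTU/h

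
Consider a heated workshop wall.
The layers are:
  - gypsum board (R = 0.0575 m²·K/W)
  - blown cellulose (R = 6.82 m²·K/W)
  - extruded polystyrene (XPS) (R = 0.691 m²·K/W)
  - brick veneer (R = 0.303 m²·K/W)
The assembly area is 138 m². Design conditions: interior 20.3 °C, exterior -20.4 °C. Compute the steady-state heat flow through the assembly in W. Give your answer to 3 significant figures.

R_total = 0.0575 + 6.82 + 0.691 + 0.303 = 7.872 m²·K/W
Q = A·ΔT/R = 138 × (20.3 − (-20.4)) / 7.872 = 713.5 W

714 W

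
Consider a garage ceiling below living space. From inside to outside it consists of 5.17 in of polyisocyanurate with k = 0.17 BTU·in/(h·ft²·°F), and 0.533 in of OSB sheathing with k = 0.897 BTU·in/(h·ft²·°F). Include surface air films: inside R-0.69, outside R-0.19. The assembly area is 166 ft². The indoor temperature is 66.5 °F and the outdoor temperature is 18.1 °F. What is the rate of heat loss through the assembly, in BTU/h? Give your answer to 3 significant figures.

5.17/0.17 = 30.41
0.533/0.897 = 0.5942
R_total = 0.69 + 30.41 + 0.5942 + 0.19 = 31.89 ft²·°F·h/BTU
Q = A·ΔT/R = 166 × (66.5 − 18.1) / 31.89 = 252 BTU/h

252 BTU/h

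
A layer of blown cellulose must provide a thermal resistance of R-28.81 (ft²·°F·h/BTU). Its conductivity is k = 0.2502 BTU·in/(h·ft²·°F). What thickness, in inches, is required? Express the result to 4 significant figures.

L = R × k = 28.81 × 0.2502 = 7.2083 in

7.208 in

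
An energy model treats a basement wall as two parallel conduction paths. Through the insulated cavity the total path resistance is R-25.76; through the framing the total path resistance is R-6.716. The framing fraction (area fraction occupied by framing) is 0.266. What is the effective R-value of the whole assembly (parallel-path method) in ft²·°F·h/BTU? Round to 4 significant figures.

14.68 ft²·°F·h/BTU

U_eff = 0.734/25.76 + 0.266/6.716 = 0.028494 + 0.039607 = 0.068101
R_eff = 1/U_eff = 14.684 ft²·°F·h/BTU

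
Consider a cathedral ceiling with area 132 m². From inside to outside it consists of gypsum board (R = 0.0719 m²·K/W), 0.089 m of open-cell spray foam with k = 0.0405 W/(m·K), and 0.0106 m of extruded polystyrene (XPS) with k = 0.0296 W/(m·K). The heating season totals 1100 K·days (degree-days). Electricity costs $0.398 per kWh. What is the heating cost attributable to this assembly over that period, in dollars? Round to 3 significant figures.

0.089/0.0405 = 2.198
0.0106/0.0296 = 0.3581
R_total = 0.0719 + 2.198 + 0.3581 = 2.628 m²·K/W
E = A × HDD × 24 / R / 1000 = 132 × 1100 × 24 / 2.628 / 1000 = 1326 kWh
Cost = 1326 × 0.398 = $527.9

528 dollars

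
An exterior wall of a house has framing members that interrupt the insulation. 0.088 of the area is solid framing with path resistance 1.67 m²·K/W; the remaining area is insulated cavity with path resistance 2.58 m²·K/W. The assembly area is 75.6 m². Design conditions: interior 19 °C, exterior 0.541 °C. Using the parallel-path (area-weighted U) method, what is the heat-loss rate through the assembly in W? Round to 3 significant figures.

U_eff = 0.912/2.58 + 0.088/1.67 = 0.3535 + 0.05269 = 0.4062
R_eff = 1/U_eff = 2.462 m²·K/W
Q = 75.6 × (19 − 0.541) / 2.462 = 566.8 W

567 W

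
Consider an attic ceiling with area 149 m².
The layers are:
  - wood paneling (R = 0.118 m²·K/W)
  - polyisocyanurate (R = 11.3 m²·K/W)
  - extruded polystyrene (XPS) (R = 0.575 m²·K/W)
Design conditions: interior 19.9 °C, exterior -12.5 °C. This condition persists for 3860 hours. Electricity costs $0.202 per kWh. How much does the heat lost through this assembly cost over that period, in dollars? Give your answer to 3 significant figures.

R_total = 0.118 + 11.3 + 0.575 = 11.99 m²·K/W
Q = 149 × (19.9 − (-12.5)) / 11.99 = 402.5 W
E = 402.5 W × 3860 h / 1000 = 1554 kWh
Cost = 1554 × 0.202 = $313.9

314 dollars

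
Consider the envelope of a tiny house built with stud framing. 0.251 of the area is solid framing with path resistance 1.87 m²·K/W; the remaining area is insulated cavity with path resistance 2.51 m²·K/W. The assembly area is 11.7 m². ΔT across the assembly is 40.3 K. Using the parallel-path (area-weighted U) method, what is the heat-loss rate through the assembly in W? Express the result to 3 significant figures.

204 W

U_eff = 0.749/2.51 + 0.251/1.87 = 0.2984 + 0.1342 = 0.4326
R_eff = 1/U_eff = 2.311 m²·K/W
Q = 11.7 × 40.3 / 2.311 = 204 W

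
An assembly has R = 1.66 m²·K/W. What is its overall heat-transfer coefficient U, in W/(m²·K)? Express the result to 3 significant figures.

0.602 W/(m²·K)

U = 1/R = 1/1.66 = 0.6024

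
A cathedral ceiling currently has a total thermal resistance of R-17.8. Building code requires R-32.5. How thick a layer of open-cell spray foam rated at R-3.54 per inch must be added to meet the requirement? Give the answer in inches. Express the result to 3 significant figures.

4.15 in

ΔR = 32.5 − 17.8 = 14.7 ft²·°F·h/BTU
L = ΔR / (R/in) = 14.7/3.54 = 4.153 in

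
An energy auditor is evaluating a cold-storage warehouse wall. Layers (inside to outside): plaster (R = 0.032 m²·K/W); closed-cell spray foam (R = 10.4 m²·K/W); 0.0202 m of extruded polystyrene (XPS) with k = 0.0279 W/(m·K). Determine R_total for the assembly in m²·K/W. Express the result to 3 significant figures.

0.0202/0.0279 = 0.724
R_total = 0.032 + 10.4 + 0.724 = 11.16 m²·K/W

11.2 m²·K/W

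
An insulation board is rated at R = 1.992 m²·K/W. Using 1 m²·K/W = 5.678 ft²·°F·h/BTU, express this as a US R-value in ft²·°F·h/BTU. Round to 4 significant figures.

R_US = 1.992 × 5.678 = 11.311

11.31 ft²·°F·h/BTU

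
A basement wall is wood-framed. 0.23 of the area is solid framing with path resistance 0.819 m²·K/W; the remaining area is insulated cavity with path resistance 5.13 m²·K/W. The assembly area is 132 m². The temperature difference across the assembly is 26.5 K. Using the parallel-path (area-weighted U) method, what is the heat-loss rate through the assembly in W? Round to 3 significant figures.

U_eff = 0.77/5.13 + 0.23/0.819 = 0.1501 + 0.2808 = 0.4309
R_eff = 1/U_eff = 2.321 m²·K/W
Q = 132 × 26.5 / 2.321 = 1507 W

1510 W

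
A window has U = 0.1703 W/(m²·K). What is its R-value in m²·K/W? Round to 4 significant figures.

R = 1/U = 1/0.1703 = 5.872

5.872 m²·K/W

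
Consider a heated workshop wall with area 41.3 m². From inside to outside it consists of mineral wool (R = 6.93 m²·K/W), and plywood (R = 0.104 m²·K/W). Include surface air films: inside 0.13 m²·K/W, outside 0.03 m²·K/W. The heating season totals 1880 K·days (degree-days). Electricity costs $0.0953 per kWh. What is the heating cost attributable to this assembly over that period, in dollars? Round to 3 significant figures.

R_total = 0.13 + 6.93 + 0.104 + 0.03 = 7.194 m²·K/W
E = A × HDD × 24 / R / 1000 = 41.3 × 1880 × 24 / 7.194 / 1000 = 259 kWh
Cost = 259 × 0.0953 = $24.69

24.7 dollars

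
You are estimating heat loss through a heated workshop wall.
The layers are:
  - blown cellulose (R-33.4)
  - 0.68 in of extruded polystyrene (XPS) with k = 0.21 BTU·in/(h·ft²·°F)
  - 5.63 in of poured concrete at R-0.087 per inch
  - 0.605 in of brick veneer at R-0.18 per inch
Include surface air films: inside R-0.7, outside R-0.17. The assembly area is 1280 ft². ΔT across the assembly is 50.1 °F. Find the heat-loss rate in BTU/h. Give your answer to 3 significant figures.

0.68/0.21 = 3.238
5.63 × 0.087 = 0.4898
0.605 × 0.18 = 0.1089
R_total = 0.7 + 33.4 + 3.238 + 0.4898 + 0.1089 + 0.17 = 38.11 ft²·°F·h/BTU
Q = A·ΔT/R = 1280 × 50.1 / 38.11 = 1683 BTU/h

1680 BTU/h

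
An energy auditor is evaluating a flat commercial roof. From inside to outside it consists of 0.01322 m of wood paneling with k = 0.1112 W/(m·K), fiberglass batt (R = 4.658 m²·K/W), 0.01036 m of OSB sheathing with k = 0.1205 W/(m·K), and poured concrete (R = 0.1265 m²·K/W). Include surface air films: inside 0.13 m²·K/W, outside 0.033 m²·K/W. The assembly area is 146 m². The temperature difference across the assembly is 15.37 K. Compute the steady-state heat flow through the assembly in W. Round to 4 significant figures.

435.5 W

0.01322/0.1112 = 0.11888
0.01036/0.1205 = 0.085975
R_total = 0.13 + 0.11888 + 4.658 + 0.085975 + 0.1265 + 0.033 = 5.1524 m²·K/W
Q = A·ΔT/R = 146 × 15.37 / 5.1524 = 435.53 W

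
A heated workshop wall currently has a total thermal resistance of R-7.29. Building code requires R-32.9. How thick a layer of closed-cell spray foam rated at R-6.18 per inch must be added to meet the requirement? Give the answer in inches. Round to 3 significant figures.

4.14 in

ΔR = 32.9 − 7.29 = 25.61 ft²·°F·h/BTU
L = ΔR / (R/in) = 25.61/6.18 = 4.144 in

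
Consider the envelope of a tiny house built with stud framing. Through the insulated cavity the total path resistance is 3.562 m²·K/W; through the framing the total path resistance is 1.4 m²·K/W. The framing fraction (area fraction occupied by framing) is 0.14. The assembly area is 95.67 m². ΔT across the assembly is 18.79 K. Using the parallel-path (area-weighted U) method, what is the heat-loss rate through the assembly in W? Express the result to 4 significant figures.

613.8 W

U_eff = 0.86/3.562 + 0.14/1.4 = 0.24144 + 0.1 = 0.34144
R_eff = 1/U_eff = 2.9288 m²·K/W
Q = 95.67 × 18.79 / 2.9288 = 613.78 W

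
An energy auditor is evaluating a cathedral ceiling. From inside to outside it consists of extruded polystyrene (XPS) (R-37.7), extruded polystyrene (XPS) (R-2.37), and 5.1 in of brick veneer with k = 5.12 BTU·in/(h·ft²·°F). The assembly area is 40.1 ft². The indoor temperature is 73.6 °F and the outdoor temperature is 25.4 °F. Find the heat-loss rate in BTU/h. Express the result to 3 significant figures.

47.1 BTU/h

5.1/5.12 = 0.9961
R_total = 37.7 + 2.37 + 0.9961 = 41.07 ft²·°F·h/BTU
Q = A·ΔT/R = 40.1 × (73.6 − 25.4) / 41.07 = 47.07 BTU/h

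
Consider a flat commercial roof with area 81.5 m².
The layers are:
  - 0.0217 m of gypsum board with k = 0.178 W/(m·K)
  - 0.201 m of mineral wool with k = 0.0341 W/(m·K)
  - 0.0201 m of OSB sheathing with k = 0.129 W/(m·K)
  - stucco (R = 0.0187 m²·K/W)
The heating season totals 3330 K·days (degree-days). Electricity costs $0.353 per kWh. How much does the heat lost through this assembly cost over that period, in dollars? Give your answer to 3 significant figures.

0.0217/0.178 = 0.1219
0.201/0.0341 = 5.894
0.0201/0.129 = 0.1558
R_total = 0.1219 + 5.894 + 0.1558 + 0.0187 = 6.191 m²·K/W
E = A × HDD × 24 / R / 1000 = 81.5 × 3330 × 24 / 6.191 / 1000 = 1052 kWh
Cost = 1052 × 0.353 = $371.4

371 dollars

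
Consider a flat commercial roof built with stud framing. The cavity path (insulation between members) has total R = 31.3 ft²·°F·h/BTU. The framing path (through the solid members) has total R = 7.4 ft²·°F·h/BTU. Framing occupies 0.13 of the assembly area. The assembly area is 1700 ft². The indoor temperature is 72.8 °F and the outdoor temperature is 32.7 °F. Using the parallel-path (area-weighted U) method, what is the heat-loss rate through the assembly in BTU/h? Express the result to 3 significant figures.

3090 BTU/h

U_eff = 0.87/31.3 + 0.13/7.4 = 0.0278 + 0.01757 = 0.04536
R_eff = 1/U_eff = 22.04 ft²·°F·h/BTU
Q = 1700 × (72.8 − 32.7) / 22.04 = 3092 BTU/h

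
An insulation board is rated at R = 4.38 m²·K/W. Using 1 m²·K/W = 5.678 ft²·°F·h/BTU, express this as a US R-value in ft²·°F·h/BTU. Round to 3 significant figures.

24.9 ft²·°F·h/BTU

R_US = 4.38 × 5.678 = 24.87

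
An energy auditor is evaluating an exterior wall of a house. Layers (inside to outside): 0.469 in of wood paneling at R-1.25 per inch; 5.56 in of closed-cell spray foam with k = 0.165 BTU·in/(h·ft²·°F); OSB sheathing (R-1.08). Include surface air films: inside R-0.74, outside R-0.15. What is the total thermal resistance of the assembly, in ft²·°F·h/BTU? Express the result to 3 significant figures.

0.469 × 1.25 = 0.5862
5.56/0.165 = 33.7
R_total = 0.74 + 0.5862 + 33.7 + 1.08 + 0.15 = 36.25 ft²·°F·h/BTU

36.3 ft²·°F·h/BTU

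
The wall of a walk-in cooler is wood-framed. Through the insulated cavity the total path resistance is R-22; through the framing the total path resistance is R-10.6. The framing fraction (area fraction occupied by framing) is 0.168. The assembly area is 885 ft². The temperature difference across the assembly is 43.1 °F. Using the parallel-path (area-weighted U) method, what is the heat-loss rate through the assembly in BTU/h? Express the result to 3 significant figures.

2050 BTU/h

U_eff = 0.832/22 + 0.168/10.6 = 0.03782 + 0.01585 = 0.05367
R_eff = 1/U_eff = 18.63 ft²·°F·h/BTU
Q = 885 × 43.1 / 18.63 = 2047 BTU/h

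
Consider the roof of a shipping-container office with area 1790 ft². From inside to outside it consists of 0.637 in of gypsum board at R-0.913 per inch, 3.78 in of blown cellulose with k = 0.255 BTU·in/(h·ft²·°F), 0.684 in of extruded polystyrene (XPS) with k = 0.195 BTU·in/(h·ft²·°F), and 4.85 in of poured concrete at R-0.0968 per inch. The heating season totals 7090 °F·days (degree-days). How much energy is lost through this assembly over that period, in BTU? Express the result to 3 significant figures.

0.637 × 0.913 = 0.5816
3.78/0.255 = 14.82
0.684/0.195 = 3.508
4.85 × 0.0968 = 0.4695
R_total = 0.5816 + 14.82 + 3.508 + 0.4695 = 19.38 ft²·°F·h/BTU
E = A × HDD × 24 / R = 1790 × 7090 × 24 / 19.38 = 15710000 BTU

15700000 BTU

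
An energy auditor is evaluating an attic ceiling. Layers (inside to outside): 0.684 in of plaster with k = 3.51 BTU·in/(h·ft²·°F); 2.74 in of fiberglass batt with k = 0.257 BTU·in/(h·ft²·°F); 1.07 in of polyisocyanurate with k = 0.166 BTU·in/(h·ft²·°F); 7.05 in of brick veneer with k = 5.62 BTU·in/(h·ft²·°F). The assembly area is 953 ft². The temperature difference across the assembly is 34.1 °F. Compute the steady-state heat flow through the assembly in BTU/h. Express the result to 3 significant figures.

1750 BTU/h

0.684/3.51 = 0.1949
2.74/0.257 = 10.66
1.07/0.166 = 6.446
7.05/5.62 = 1.254
R_total = 0.1949 + 10.66 + 6.446 + 1.254 = 18.56 ft²·°F·h/BTU
Q = A·ΔT/R = 953 × 34.1 / 18.56 = 1751 BTU/h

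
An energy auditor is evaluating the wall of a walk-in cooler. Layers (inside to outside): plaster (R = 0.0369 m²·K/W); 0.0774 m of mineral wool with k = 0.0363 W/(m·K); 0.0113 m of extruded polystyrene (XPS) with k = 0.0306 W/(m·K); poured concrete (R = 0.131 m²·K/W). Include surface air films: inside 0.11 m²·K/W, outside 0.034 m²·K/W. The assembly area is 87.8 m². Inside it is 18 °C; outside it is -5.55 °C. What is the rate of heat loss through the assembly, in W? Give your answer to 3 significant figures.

735 W

0.0774/0.0363 = 2.132
0.0113/0.0306 = 0.3693
R_total = 0.11 + 0.0369 + 2.132 + 0.3693 + 0.131 + 0.034 = 2.813 m²·K/W
Q = A·ΔT/R = 87.8 × (18 − (-5.55)) / 2.813 = 734.9 W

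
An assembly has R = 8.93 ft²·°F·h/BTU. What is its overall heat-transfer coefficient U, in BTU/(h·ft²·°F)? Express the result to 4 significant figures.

U = 1/R = 1/8.93 = 0.11198

0.1120 BTU/(h·ft²·°F)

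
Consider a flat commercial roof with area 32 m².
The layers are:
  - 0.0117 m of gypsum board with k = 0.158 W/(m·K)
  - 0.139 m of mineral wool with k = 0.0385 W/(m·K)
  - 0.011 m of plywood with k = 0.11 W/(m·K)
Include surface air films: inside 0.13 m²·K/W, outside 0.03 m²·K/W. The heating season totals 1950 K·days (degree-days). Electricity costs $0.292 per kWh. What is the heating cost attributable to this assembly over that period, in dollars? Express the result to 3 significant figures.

111 dollars

0.0117/0.158 = 0.07405
0.139/0.0385 = 3.61
0.011/0.11 = 0.1
R_total = 0.13 + 0.07405 + 3.61 + 0.1 + 0.03 = 3.944 m²·K/W
E = A × HDD × 24 / R / 1000 = 32 × 1950 × 24 / 3.944 / 1000 = 379.7 kWh
Cost = 379.7 × 0.292 = $110.9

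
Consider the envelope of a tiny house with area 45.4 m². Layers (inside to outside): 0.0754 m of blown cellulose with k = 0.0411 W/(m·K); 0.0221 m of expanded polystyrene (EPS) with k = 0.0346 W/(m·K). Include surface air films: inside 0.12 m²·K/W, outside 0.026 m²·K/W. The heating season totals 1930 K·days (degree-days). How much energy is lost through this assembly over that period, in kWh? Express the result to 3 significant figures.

0.0754/0.0411 = 1.835
0.0221/0.0346 = 0.6387
R_total = 0.12 + 1.835 + 0.6387 + 0.026 = 2.619 m²·K/W
E = A × HDD × 24 / R / 1000 = 45.4 × 1930 × 24 / 2.619 / 1000 = 802.9 kWh

803 kWh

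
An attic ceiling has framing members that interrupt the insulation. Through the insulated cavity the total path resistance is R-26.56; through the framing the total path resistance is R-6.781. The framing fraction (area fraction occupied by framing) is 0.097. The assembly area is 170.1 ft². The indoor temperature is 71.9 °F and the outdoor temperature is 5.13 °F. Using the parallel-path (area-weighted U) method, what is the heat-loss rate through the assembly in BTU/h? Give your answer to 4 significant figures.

U_eff = 0.903/26.56 + 0.097/6.781 = 0.033998 + 0.014305 = 0.048303
R_eff = 1/U_eff = 20.703 ft²·°F·h/BTU
Q = 170.1 × (71.9 − 5.13) / 20.703 = 548.61 BTU/h

548.6 BTU/h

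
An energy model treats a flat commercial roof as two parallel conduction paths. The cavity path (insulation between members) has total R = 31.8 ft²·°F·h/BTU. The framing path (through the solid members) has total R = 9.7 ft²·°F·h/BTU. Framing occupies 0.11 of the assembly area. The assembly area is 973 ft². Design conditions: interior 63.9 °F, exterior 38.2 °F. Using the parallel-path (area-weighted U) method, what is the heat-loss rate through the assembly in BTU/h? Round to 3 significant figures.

983 BTU/h

U_eff = 0.89/31.8 + 0.11/9.7 = 0.02799 + 0.01134 = 0.03933
R_eff = 1/U_eff = 25.43 ft²·°F·h/BTU
Q = 973 × (63.9 − 38.2) / 25.43 = 983.4 BTU/h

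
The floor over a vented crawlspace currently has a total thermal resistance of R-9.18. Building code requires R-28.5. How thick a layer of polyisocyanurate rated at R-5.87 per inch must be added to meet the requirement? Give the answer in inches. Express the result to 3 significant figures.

3.29 in

ΔR = 28.5 − 9.18 = 19.32 ft²·°F·h/BTU
L = ΔR / (R/in) = 19.32/5.87 = 3.291 in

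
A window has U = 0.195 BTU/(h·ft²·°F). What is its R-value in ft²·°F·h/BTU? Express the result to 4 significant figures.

5.128 ft²·°F·h/BTU

R = 1/U = 1/0.195 = 5.1282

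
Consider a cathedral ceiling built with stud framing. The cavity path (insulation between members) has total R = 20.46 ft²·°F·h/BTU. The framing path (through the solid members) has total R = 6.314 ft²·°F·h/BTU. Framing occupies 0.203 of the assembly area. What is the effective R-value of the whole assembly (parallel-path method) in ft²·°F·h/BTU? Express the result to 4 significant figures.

U_eff = 0.797/20.46 + 0.203/6.314 = 0.038954 + 0.032151 = 0.071105
R_eff = 1/U_eff = 14.064 ft²·°F·h/BTU

14.06 ft²·°F·h/BTU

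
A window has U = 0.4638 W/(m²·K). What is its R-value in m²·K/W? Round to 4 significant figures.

2.156 m²·K/W

R = 1/U = 1/0.4638 = 2.1561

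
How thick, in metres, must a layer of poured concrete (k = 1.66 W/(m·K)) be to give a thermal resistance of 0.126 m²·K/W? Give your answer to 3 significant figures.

0.209 m

L = R·k = 0.126 × 1.66 = 0.2092 m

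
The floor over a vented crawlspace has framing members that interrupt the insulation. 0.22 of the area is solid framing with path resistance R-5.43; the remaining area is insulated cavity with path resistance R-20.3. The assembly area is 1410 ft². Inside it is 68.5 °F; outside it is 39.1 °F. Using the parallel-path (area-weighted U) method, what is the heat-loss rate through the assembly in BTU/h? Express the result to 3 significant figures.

U_eff = 0.78/20.3 + 0.22/5.43 = 0.03842 + 0.04052 = 0.07894
R_eff = 1/U_eff = 12.67 ft²·°F·h/BTU
Q = 1410 × (68.5 − 39.1) / 12.67 = 3272 BTU/h

3270 BTU/h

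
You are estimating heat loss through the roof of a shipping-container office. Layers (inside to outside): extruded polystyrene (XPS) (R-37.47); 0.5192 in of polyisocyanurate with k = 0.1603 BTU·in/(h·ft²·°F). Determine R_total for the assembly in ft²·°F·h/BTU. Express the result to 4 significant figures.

40.71 ft²·°F·h/BTU

0.5192/0.1603 = 3.2389
R_total = 37.47 + 3.2389 = 40.709 ft²·°F·h/BTU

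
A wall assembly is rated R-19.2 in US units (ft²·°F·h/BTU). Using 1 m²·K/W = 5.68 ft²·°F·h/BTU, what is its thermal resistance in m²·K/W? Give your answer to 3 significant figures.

R_SI = 19.2/5.68 = 3.38

3.38 m²·K/W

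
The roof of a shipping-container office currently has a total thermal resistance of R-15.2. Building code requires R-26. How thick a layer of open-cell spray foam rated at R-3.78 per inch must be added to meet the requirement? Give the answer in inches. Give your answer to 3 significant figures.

ΔR = 26 − 15.2 = 10.8 ft²·°F·h/BTU
L = ΔR / (R/in) = 10.8/3.78 = 2.857 in

2.86 in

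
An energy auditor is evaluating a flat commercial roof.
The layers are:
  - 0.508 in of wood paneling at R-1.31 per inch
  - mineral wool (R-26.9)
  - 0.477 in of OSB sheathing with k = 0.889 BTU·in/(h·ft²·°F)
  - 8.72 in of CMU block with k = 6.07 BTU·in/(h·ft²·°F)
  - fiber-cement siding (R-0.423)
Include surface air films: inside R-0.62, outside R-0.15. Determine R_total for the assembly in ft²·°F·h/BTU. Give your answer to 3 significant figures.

0.508 × 1.31 = 0.6655
0.477/0.889 = 0.5366
8.72/6.07 = 1.437
R_total = 0.62 + 0.6655 + 26.9 + 0.5366 + 1.437 + 0.423 + 0.15 = 30.73 ft²·°F·h/BTU

30.7 ft²·°F·h/BTU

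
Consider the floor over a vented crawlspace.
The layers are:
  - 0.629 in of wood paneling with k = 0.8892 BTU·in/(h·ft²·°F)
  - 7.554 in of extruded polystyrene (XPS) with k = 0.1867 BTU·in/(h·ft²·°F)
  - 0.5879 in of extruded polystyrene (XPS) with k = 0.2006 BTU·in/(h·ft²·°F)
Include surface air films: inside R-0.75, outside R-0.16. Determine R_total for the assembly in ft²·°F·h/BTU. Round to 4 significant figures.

0.629/0.8892 = 0.70738
7.554/0.1867 = 40.461
0.5879/0.2006 = 2.9307
R_total = 0.75 + 0.70738 + 40.461 + 2.9307 + 0.16 = 45.009 ft²·°F·h/BTU

45.01 ft²·°F·h/BTU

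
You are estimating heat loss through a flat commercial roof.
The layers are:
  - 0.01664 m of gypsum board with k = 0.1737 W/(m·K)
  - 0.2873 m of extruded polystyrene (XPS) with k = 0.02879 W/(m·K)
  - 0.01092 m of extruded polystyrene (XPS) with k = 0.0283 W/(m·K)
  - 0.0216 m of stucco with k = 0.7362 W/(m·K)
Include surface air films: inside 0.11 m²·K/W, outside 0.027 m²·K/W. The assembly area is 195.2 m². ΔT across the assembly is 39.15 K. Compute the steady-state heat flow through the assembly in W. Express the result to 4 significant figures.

0.01664/0.1737 = 0.095797
0.2873/0.02879 = 9.9792
0.01092/0.0283 = 0.38587
0.0216/0.7362 = 0.02934
R_total = 0.11 + 0.095797 + 9.9792 + 0.38587 + 0.02934 + 0.027 = 10.627 m²·K/W
Q = A·ΔT/R = 195.2 × 39.15 / 10.627 = 719.11 W

719.1 W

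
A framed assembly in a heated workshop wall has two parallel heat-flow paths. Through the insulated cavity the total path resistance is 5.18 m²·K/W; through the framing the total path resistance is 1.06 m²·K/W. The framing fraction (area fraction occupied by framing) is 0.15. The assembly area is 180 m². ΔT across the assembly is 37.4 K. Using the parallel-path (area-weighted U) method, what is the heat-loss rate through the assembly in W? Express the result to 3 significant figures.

2060 W

U_eff = 0.85/5.18 + 0.15/1.06 = 0.1641 + 0.1415 = 0.3056
R_eff = 1/U_eff = 3.272 m²·K/W
Q = 180 × 37.4 / 3.272 = 2057 W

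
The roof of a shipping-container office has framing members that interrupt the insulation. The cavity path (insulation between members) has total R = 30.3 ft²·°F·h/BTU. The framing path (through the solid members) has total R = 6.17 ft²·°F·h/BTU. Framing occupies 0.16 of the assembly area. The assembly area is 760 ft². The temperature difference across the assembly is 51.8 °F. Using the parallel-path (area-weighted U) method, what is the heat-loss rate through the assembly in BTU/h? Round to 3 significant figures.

U_eff = 0.84/30.3 + 0.16/6.17 = 0.02772 + 0.02593 = 0.05365
R_eff = 1/U_eff = 18.64 ft²·°F·h/BTU
Q = 760 × 51.8 / 18.64 = 2112 BTU/h

2110 BTU/h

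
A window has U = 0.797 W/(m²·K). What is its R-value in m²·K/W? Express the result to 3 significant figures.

R = 1/U = 1/0.797 = 1.255

1.25 m²·K/W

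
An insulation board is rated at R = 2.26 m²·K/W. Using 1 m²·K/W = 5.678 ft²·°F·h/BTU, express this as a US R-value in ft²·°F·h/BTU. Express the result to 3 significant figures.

12.8 ft²·°F·h/BTU

R_US = 2.26 × 5.678 = 12.83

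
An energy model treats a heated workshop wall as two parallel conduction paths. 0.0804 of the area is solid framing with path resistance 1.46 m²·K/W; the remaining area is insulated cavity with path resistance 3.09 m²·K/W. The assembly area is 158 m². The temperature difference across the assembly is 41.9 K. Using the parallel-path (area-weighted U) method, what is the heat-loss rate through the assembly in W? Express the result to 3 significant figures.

2330 W

U_eff = 0.9196/3.09 + 0.0804/1.46 = 0.2976 + 0.05507 = 0.3527
R_eff = 1/U_eff = 2.835 m²·K/W
Q = 158 × 41.9 / 2.835 = 2335 W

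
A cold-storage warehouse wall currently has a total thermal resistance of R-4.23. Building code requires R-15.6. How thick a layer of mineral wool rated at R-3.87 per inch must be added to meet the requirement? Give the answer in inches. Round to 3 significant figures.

2.94 in

ΔR = 15.6 − 4.23 = 11.37 ft²·°F·h/BTU
L = ΔR / (R/in) = 11.37/3.87 = 2.938 in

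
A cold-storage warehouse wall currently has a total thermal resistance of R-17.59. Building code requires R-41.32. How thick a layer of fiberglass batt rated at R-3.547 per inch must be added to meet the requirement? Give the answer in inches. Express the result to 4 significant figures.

ΔR = 41.32 − 17.59 = 23.73 ft²·°F·h/BTU
L = ΔR / (R/in) = 23.73/3.547 = 6.6902 in

6.690 in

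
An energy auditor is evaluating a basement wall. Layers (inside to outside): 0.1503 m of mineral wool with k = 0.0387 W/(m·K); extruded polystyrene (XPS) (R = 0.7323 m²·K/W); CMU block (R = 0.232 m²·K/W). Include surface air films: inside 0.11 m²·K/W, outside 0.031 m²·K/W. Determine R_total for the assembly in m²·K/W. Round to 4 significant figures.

4.989 m²·K/W

0.1503/0.0387 = 3.8837
R_total = 0.11 + 3.8837 + 0.7323 + 0.232 + 0.031 = 4.989 m²·K/W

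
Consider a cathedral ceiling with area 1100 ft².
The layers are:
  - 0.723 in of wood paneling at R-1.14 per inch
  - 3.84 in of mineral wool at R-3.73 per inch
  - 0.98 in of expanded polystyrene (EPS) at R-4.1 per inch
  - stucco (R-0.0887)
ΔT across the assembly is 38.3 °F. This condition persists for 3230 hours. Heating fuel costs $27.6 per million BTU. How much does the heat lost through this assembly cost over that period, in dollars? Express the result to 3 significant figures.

195 dollars

0.723 × 1.14 = 0.8242
3.84 × 3.73 = 14.32
0.98 × 4.1 = 4.018
R_total = 0.8242 + 14.32 + 4.018 + 0.0887 = 19.25 ft²·°F·h/BTU
Q = 1100 × 38.3 / 19.25 = 2188 BTU/h
E = 2188 × 3230 = 7068000 BTU
Cost = 7068000/10⁶ × 27.6 = $195.1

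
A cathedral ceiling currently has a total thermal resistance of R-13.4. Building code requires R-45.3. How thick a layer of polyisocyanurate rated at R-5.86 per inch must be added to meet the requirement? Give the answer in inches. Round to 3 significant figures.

5.44 in

ΔR = 45.3 − 13.4 = 31.9 ft²·°F·h/BTU
L = ΔR / (R/in) = 31.9/5.86 = 5.444 in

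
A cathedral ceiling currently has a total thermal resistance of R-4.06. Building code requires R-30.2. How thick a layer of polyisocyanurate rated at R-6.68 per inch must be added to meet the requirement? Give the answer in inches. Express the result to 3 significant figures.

ΔR = 30.2 − 4.06 = 26.14 ft²·°F·h/BTU
L = ΔR / (R/in) = 26.14/6.68 = 3.913 in

3.91 in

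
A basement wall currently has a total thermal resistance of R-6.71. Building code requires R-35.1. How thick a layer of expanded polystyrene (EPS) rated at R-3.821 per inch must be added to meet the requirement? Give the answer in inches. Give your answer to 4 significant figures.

ΔR = 35.1 − 6.71 = 28.39 ft²·°F·h/BTU
L = ΔR / (R/in) = 28.39/3.821 = 7.43 in

7.430 in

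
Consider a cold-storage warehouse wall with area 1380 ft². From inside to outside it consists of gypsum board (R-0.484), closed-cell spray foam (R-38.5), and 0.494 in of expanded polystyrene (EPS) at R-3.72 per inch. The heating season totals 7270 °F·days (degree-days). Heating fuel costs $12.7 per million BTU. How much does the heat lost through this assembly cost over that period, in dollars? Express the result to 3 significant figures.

74.9 dollars

0.494 × 3.72 = 1.838
R_total = 0.484 + 38.5 + 1.838 = 40.82 ft²·°F·h/BTU
E = A × HDD × 24 / R = 1380 × 7270 × 24 / 40.82 = 5898000 BTU
Cost = 5898000/10⁶ × 12.7 = $74.91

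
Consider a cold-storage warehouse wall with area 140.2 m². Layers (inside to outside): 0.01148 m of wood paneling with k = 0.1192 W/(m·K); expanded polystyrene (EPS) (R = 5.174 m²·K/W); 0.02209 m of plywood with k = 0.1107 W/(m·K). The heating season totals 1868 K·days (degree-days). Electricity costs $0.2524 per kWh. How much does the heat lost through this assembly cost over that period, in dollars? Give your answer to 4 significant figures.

290.0 dollars

0.01148/0.1192 = 0.096309
0.02209/0.1107 = 0.19955
R_total = 0.096309 + 5.174 + 0.19955 = 5.4699 m²·K/W
E = A × HDD × 24 / R / 1000 = 140.2 × 1868 × 24 / 5.4699 / 1000 = 1149.1 kWh
Cost = 1149.1 × 0.2524 = $290.03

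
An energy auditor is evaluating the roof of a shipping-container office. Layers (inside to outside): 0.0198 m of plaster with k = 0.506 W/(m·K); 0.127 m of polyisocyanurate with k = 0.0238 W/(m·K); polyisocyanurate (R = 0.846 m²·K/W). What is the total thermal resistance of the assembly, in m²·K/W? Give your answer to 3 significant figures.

6.22 m²·K/W

0.0198/0.506 = 0.03913
0.127/0.0238 = 5.336
R_total = 0.03913 + 5.336 + 0.846 = 6.221 m²·K/W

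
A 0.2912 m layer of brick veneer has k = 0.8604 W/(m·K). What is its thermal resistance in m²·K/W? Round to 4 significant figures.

0.3384 m²·K/W

R = L/k = 0.2912/0.8604 = 0.33845 m²·K/W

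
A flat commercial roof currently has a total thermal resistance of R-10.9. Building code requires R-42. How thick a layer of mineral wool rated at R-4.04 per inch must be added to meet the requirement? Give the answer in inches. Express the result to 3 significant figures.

7.70 in

ΔR = 42 − 10.9 = 31.1 ft²·°F·h/BTU
L = ΔR / (R/in) = 31.1/4.04 = 7.698 in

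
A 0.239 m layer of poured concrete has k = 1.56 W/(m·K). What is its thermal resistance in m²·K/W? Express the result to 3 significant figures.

R = L/k = 0.239/1.56 = 0.1532 m²·K/W

0.153 m²·K/W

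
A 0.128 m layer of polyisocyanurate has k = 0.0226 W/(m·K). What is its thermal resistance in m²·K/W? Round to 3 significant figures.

R = L/k = 0.128/0.0226 = 5.664 m²·K/W

5.66 m²·K/W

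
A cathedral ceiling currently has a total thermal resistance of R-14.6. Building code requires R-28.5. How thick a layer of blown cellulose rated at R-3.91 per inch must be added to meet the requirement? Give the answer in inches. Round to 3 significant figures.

ΔR = 28.5 − 14.6 = 13.9 ft²·°F·h/BTU
L = ΔR / (R/in) = 13.9/3.91 = 3.555 in

3.55 in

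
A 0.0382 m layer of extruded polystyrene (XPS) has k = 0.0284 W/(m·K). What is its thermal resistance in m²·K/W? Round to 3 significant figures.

R = L/k = 0.0382/0.0284 = 1.345 m²·K/W

1.35 m²·K/W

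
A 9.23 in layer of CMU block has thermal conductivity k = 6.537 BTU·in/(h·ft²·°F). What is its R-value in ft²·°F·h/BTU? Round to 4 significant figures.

R = L/k = 9.23/6.537 = 1.412 ft²·°F·h/BTU

1.412 ft²·°F·h/BTU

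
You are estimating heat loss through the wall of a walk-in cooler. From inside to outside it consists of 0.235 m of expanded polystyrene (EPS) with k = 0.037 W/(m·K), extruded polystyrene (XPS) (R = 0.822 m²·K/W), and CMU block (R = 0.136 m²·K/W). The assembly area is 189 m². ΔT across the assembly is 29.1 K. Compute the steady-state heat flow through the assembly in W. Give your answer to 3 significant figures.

752 W

0.235/0.037 = 6.351
R_total = 6.351 + 0.822 + 0.136 = 7.309 m²·K/W
Q = A·ΔT/R = 189 × 29.1 / 7.309 = 752.4 W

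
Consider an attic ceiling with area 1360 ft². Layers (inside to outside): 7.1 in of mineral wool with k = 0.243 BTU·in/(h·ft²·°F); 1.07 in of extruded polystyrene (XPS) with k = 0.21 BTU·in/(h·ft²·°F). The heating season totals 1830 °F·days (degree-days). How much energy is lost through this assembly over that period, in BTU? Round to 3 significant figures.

7.1/0.243 = 29.22
1.07/0.21 = 5.095
R_total = 29.22 + 5.095 = 34.31 ft²·°F·h/BTU
E = A × HDD × 24 / R = 1360 × 1830 × 24 / 34.31 = 1741000 BTU

1740000 BTU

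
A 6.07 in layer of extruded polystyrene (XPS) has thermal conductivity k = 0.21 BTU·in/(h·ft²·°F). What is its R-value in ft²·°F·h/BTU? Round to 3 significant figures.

R = L/k = 6.07/0.21 = 28.9 ft²·°F·h/BTU

28.9 ft²·°F·h/BTU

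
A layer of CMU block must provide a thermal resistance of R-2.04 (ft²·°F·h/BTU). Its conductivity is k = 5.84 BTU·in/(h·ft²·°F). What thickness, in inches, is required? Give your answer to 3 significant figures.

11.9 in

L = R × k = 2.04 × 5.84 = 11.91 in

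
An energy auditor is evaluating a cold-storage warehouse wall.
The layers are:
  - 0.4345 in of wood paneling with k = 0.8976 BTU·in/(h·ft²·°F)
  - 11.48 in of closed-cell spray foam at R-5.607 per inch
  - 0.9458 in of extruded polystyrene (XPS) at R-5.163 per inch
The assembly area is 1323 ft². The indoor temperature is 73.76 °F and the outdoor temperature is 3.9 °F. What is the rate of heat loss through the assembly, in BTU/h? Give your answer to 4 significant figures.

0.4345/0.8976 = 0.48407
11.48 × 5.607 = 64.368
0.9458 × 5.163 = 4.8832
R_total = 0.48407 + 64.368 + 4.8832 = 69.736 ft²·°F·h/BTU
Q = A·ΔT/R = 1323 × (73.76 − 3.9) / 69.736 = 1325.4 BTU/h

1325 BTU/h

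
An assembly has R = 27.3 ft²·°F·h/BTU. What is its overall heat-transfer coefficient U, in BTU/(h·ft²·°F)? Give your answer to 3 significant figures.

0.0366 BTU/(h·ft²·°F)

U = 1/R = 1/27.3 = 0.03663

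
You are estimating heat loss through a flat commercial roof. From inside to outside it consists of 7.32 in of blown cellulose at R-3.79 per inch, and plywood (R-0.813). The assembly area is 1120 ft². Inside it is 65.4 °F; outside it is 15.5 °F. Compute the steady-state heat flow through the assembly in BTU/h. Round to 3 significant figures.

1960 BTU/h

7.32 × 3.79 = 27.74
R_total = 27.74 + 0.813 = 28.56 ft²·°F·h/BTU
Q = A·ΔT/R = 1120 × (65.4 − 15.5) / 28.56 = 1957 BTU/h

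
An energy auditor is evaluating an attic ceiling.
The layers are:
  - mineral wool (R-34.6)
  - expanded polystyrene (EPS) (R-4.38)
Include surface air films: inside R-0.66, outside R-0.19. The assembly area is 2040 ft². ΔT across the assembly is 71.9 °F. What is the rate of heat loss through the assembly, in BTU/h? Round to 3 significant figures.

R_total = 0.66 + 34.6 + 4.38 + 0.19 = 39.83 ft²·°F·h/BTU
Q = A·ΔT/R = 2040 × 71.9 / 39.83 = 3683 BTU/h

3680 BTU/h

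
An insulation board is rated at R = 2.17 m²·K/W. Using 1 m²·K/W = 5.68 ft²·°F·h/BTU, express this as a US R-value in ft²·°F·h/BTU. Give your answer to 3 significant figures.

12.3 ft²·°F·h/BTU

R_US = 2.17 × 5.68 = 12.33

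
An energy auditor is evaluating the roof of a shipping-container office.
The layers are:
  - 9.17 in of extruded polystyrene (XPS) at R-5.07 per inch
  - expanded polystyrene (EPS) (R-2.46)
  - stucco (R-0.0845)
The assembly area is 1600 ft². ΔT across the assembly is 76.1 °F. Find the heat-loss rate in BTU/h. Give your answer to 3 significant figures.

2480 BTU/h

9.17 × 5.07 = 46.49
R_total = 46.49 + 2.46 + 0.0845 = 49.04 ft²·°F·h/BTU
Q = A·ΔT/R = 1600 × 76.1 / 49.04 = 2483 BTU/h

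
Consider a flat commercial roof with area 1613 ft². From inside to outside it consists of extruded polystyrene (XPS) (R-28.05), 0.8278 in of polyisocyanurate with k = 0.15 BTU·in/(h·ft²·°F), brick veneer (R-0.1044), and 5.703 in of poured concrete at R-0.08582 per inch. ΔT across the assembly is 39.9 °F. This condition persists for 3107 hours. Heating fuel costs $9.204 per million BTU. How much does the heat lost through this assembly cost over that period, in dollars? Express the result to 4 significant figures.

53.87 dollars

0.8278/0.15 = 5.5187
5.703 × 0.08582 = 0.48943
R_total = 28.05 + 5.5187 + 0.1044 + 0.48943 = 34.162 ft²·°F·h/BTU
Q = 1613 × 39.9 / 34.162 = 1883.9 BTU/h
E = 1883.9 × 3107 = 5853300 BTU
Cost = 5853300/10⁶ × 9.204 = $53.874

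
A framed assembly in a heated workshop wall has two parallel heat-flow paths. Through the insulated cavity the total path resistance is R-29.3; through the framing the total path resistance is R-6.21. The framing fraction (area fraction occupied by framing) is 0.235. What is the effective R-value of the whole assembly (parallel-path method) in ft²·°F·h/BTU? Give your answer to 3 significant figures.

U_eff = 0.765/29.3 + 0.235/6.21 = 0.02611 + 0.03784 = 0.06395
R_eff = 1/U_eff = 15.64 ft²·°F·h/BTU

15.6 ft²·°F·h/BTU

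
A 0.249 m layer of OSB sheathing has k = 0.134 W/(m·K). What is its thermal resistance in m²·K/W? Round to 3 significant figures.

R = L/k = 0.249/0.134 = 1.858 m²·K/W

1.86 m²·K/W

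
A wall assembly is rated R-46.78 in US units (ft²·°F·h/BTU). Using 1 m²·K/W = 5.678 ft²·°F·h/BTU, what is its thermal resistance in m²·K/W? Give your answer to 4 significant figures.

R_SI = 46.78/5.678 = 8.2388

8.239 m²·K/W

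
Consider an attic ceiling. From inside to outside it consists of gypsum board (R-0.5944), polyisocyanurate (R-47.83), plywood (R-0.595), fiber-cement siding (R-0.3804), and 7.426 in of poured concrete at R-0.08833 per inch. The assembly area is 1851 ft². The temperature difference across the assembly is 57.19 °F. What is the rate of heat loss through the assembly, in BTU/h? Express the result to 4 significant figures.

7.426 × 0.08833 = 0.65594
R_total = 0.5944 + 47.83 + 0.595 + 0.3804 + 0.65594 = 50.056 ft²·°F·h/BTU
Q = A·ΔT/R = 1851 × 57.19 / 50.056 = 2114.8 BTU/h

2115 BTU/h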